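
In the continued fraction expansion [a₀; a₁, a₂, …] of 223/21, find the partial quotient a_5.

Apply division with remainder until the remainder is 0:
223 = 10·21 + 13, so a_0 = 10
21 = 1·13 + 8, so a_1 = 1
13 = 1·8 + 5, so a_2 = 1
8 = 1·5 + 3, so a_3 = 1
5 = 1·3 + 2, so a_4 = 1
3 = 1·2 + 1, so a_5 = 1

1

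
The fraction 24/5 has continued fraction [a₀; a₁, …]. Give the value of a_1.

Repeatedly divide and take the remainder:
24 ÷ 5 → quotient 4, remainder 4
5 ÷ 4 → quotient 1, remainder 1

1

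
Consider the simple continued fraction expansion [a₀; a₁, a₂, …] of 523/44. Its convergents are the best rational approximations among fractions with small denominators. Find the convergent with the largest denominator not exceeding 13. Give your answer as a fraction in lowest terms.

a_0 = 11: 11/1  (≤ bound)
a_1 = 1: 12/1  (≤ bound)
a_2 = 7: 95/8  (≤ bound)
a_3 = 1: 107/9  (≤ bound)
a_4 = 4: 523/44  (> 13, stop)

107/9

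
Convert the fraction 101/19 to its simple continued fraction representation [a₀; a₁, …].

101 = 5·19 + 6, so a_0 = 5
19 = 3·6 + 1, so a_1 = 3
6 = 6·1 + 0, so a_2 = 6

[5; 3, 6]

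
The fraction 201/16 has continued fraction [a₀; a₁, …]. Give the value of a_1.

1

201 = 12·16 + 9, so a_0 = 12
16 = 1·9 + 7, so a_1 = 1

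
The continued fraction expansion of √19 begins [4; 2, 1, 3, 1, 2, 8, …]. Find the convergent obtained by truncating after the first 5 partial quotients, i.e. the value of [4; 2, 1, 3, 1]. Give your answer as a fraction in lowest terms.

a_0 = 4: 4/1
a_1 = 2: 9/2
a_2 = 1: 13/3
a_3 = 3: 48/11
a_4 = 1: 61/14

61/14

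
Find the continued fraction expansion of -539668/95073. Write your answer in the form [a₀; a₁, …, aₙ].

[-6; 3, 11, 7, 3, 24, 1, 4]

Apply division with remainder until the remainder is 0:
-539668 = -6·95073 + 30770, so a_0 = -6
95073 = 3·30770 + 2763, so a_1 = 3
30770 = 11·2763 + 377, so a_2 = 11
2763 = 7·377 + 124, so a_3 = 7
377 = 3·124 + 5, so a_4 = 3
124 = 24·5 + 4, so a_5 = 24
5 = 1·4 + 1, so a_6 = 1
4 = 4·1 + 0, so a_7 = 4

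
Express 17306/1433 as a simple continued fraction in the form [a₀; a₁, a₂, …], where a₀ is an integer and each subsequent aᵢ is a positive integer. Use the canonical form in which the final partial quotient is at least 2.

17306 = 12·1433 + 110, so a_0 = 12
1433 = 13·110 + 3, so a_1 = 13
110 = 36·3 + 2, so a_2 = 36
3 = 1·2 + 1, so a_3 = 1
2 = 2·1 + 0, so a_4 = 2

[12; 13, 36, 1, 2]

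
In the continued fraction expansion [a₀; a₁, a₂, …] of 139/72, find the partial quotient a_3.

⌊139/72⌋ = 1, remainder 67
⌊72/67⌋ = 1, remainder 5
⌊67/5⌋ = 13, remainder 2
⌊5/2⌋ = 2, remainder 1

2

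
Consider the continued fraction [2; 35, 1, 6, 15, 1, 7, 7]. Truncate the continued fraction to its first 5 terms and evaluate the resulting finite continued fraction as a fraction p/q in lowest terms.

7708/3801

Starting at the tail and folding back:
Start with 15.
6 + 1/(15/1) = 6 + 1/15 = 91/15
1 + 1/(91/15) = 1 + 15/91 = 106/91
35 + 1/(106/91) = 35 + 91/106 = 3801/106
2 + 1/(3801/106) = 2 + 106/3801 = 7708/3801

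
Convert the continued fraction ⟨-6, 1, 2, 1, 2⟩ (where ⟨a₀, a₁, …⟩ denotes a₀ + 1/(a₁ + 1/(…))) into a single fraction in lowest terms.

Starting at the tail and folding back:
Start with 2.
1 + 1/(2/1) = 1 + 1/2 = 3/2
2 + 1/(3/2) = 2 + 2/3 = 8/3
1 + 1/(8/3) = 1 + 3/8 = 11/8
-6 + 1/(11/8) = -6 + 8/11 = -58/11

-58/11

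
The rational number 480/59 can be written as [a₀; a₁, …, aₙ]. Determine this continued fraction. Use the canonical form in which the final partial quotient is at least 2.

Run the Euclidean algorithm, recording each quotient:
480 = 8·59 + 8, so a_0 = 8
59 = 7·8 + 3, so a_1 = 7
8 = 2·3 + 2, so a_2 = 2
3 = 1·2 + 1, so a_3 = 1
2 = 2·1 + 0, so a_4 = 2

[8; 7, 2, 1, 2]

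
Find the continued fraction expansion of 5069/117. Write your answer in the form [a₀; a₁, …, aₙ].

Run the Euclidean algorithm, recording each quotient:
5069 ÷ 117 → quotient 43, remainder 38
117 ÷ 38 → quotient 3, remainder 3
38 ÷ 3 → quotient 12, remainder 2
3 ÷ 2 → quotient 1, remainder 1
2 ÷ 1 → quotient 2, remainder 0

[43; 3, 12, 1, 2]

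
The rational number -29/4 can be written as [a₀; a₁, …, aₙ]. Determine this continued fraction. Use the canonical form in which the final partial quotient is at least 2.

[-8; 1, 3]

-29 ÷ 4 → quotient -8, remainder 3
4 ÷ 3 → quotient 1, remainder 1
3 ÷ 1 → quotient 3, remainder 0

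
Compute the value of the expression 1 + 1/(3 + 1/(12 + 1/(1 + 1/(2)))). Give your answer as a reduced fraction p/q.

Start with 2.
1 + 1/(2/1) = 1 + 1/2 = 3/2
12 + 1/(3/2) = 12 + 2/3 = 38/3
3 + 1/(38/3) = 3 + 3/38 = 117/38
1 + 1/(117/38) = 1 + 38/117 = 155/117

155/117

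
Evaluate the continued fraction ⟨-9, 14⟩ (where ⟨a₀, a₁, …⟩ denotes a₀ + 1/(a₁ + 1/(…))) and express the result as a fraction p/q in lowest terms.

-125/14

Compute successive convergents:
a_0 = -9: -9/1
a_1 = 14: -125/14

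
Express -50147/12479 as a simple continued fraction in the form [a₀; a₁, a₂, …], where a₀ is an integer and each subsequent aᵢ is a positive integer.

[-5; 1, 53, 46, 5]

⌊-50147/12479⌋ = -5, remainder 12248
⌊12479/12248⌋ = 1, remainder 231
⌊12248/231⌋ = 53, remainder 5
⌊231/5⌋ = 46, remainder 1
⌊5/1⌋ = 5, remainder 0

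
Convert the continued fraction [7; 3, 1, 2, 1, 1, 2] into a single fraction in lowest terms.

Start with 2.
1 + 1/(2/1) = 1 + 1/2 = 3/2
1 + 1/(3/2) = 1 + 2/3 = 5/3
2 + 1/(5/3) = 2 + 3/5 = 13/5
1 + 1/(13/5) = 1 + 5/13 = 18/13
3 + 1/(18/13) = 3 + 13/18 = 67/18
7 + 1/(67/18) = 7 + 18/67 = 487/67

487/67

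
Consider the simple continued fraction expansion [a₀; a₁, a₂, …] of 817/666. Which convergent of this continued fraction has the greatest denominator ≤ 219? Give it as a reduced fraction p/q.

211/172

List convergents until the denominator exceeds the bound:
a_0 = 1: 1/1  (≤ bound)
a_1 = 4: 5/4  (≤ bound)
a_2 = 2: 11/9  (≤ bound)
a_3 = 2: 27/22  (≤ bound)
a_4 = 3: 92/75  (≤ bound)
a_5 = 2: 211/172  (≤ bound)
a_6 = 1: 303/247  (> 219, stop)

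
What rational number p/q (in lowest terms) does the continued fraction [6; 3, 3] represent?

a_0 = 6: 6/1
a_1 = 3: 19/3
a_2 = 3: 63/10

63/10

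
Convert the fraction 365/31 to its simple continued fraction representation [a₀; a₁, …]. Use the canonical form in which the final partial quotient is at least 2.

[11; 1, 3, 2, 3]

365 ÷ 31 → quotient 11, remainder 24
31 ÷ 24 → quotient 1, remainder 7
24 ÷ 7 → quotient 3, remainder 3
7 ÷ 3 → quotient 2, remainder 1
3 ÷ 1 → quotient 3, remainder 0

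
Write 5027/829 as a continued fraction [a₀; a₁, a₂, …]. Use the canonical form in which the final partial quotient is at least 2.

Apply division with remainder until the remainder is 0:
5027 = 6·829 + 53, so a_0 = 6
829 = 15·53 + 34, so a_1 = 15
53 = 1·34 + 19, so a_2 = 1
34 = 1·19 + 15, so a_3 = 1
19 = 1·15 + 4, so a_4 = 1
15 = 3·4 + 3, so a_5 = 3
4 = 1·3 + 1, so a_6 = 1
3 = 3·1 + 0, so a_7 = 3

[6; 15, 1, 1, 1, 3, 1, 3]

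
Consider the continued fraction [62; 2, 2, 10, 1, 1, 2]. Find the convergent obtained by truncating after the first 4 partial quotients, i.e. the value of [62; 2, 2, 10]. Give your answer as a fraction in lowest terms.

3245/52

Start with 10.
2 + 1/(10/1) = 2 + 1/10 = 21/10
2 + 1/(21/10) = 2 + 10/21 = 52/21
62 + 1/(52/21) = 62 + 21/52 = 3245/52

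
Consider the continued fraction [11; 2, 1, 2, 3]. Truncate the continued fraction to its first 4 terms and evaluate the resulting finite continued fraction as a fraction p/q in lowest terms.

91/8

a_0 = 11: 11/1
a_1 = 2: 23/2
a_2 = 1: 34/3
a_3 = 2: 91/8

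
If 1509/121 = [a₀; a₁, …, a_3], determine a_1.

2

⌊1509/121⌋ = 12, remainder 57
⌊121/57⌋ = 2, remainder 7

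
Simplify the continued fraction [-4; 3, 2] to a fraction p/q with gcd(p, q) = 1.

-26/7

Build up convergents one term at a time:
a_0 = -4: -4/1
a_1 = 3: -11/3
a_2 = 2: -26/7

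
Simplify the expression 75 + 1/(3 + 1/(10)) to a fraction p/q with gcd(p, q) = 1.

2335/31

Work from the innermost term outward:
Start with 10.
3 + 1/(10/1) = 3 + 1/10 = 31/10
75 + 1/(31/10) = 75 + 10/31 = 2335/31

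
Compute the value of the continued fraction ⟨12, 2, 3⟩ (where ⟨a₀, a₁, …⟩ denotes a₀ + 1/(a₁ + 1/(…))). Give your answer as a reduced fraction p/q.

87/7

Start with 3.
2 + 1/(3/1) = 2 + 1/3 = 7/3
12 + 1/(7/3) = 12 + 3/7 = 87/7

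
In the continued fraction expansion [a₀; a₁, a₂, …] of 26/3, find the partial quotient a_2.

Apply division with remainder until the remainder is 0:
26 = 8·3 + 2, so a_0 = 8
3 = 1·2 + 1, so a_1 = 1
2 = 2·1 + 0, so a_2 = 2

2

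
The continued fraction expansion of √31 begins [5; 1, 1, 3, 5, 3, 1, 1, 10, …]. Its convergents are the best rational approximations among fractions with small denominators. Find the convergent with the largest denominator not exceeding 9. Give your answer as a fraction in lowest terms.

List convergents until the denominator exceeds the bound:
a_0 = 5: 5/1  (≤ bound)
a_1 = 1: 6/1  (≤ bound)
a_2 = 1: 11/2  (≤ bound)
a_3 = 3: 39/7  (≤ bound)
a_4 = 5: 206/37  (> 9, stop)

39/7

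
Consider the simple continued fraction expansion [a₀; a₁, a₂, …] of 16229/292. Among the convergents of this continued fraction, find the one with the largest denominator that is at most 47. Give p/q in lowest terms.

List convergents until the denominator exceeds the bound:
a_0 = 55: 55/1  (≤ bound)
a_1 = 1: 56/1  (≤ bound)
a_2 = 1: 111/2  (≤ bound)
a_3 = 2: 278/5  (≤ bound)
a_4 = 1: 389/7  (≤ bound)
a_5 = 2: 1056/19  (≤ bound)
a_6 = 15: 16229/292  (> 47, stop)

1056/19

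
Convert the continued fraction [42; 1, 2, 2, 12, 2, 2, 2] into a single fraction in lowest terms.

a_0 = 42: 42/1
a_1 = 1: 43/1
a_2 = 2: 128/3
a_3 = 2: 299/7
a_4 = 12: 3716/87
a_5 = 2: 7731/181
a_6 = 2: 19178/449
a_7 = 2: 46087/1079

46087/1079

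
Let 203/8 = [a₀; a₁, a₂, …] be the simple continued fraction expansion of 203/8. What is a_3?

Repeatedly divide and take the remainder:
203 = 25·8 + 3, so a_0 = 25
8 = 2·3 + 2, so a_1 = 2
3 = 1·2 + 1, so a_2 = 1
2 = 2·1 + 0, so a_3 = 2

2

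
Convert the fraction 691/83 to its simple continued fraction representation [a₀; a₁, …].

Run the Euclidean algorithm, recording each quotient:
691 = 8·83 + 27, so a_0 = 8
83 = 3·27 + 2, so a_1 = 3
27 = 13·2 + 1, so a_2 = 13
2 = 2·1 + 0, so a_3 = 2

[8; 3, 13, 2]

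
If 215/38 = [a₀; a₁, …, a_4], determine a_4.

Repeatedly divide and take the remainder:
215 = 5·38 + 25, so a_0 = 5
38 = 1·25 + 13, so a_1 = 1
25 = 1·13 + 12, so a_2 = 1
13 = 1·12 + 1, so a_3 = 1
12 = 12·1 + 0, so a_4 = 12

12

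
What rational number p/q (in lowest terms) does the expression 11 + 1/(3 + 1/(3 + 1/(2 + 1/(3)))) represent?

a_0 = 11: 11/1
a_1 = 3: 34/3
a_2 = 3: 113/10
a_3 = 2: 260/23
a_4 = 3: 893/79

893/79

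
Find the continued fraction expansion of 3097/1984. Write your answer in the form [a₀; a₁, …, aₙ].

[1; 1, 1, 3, 1, 1, 2, 48]

Repeatedly divide and take the remainder:
3097 = 1·1984 + 1113, so a_0 = 1
1984 = 1·1113 + 871, so a_1 = 1
1113 = 1·871 + 242, so a_2 = 1
871 = 3·242 + 145, so a_3 = 3
242 = 1·145 + 97, so a_4 = 1
145 = 1·97 + 48, so a_5 = 1
97 = 2·48 + 1, so a_6 = 2
48 = 48·1 + 0, so a_7 = 48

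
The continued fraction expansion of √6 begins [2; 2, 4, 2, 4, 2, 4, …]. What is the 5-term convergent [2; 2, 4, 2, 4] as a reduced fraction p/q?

a_0 = 2: 2/1
a_1 = 2: 5/2
a_2 = 4: 22/9
a_3 = 2: 49/20
a_4 = 4: 218/89

218/89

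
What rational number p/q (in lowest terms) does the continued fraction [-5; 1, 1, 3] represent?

-31/7

Start with 3.
1 + 1/(3/1) = 1 + 1/3 = 4/3
1 + 1/(4/3) = 1 + 3/4 = 7/4
-5 + 1/(7/4) = -5 + 4/7 = -31/7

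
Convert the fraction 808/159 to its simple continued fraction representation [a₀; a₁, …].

808 = 5·159 + 13, so a_0 = 5
159 = 12·13 + 3, so a_1 = 12
13 = 4·3 + 1, so a_2 = 4
3 = 3·1 + 0, so a_3 = 3

[5; 12, 4, 3]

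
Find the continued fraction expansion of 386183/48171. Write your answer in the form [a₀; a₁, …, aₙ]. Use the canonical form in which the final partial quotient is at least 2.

386183 = 8·48171 + 815, so a_0 = 8
48171 = 59·815 + 86, so a_1 = 59
815 = 9·86 + 41, so a_2 = 9
86 = 2·41 + 4, so a_3 = 2
41 = 10·4 + 1, so a_4 = 10
4 = 4·1 + 0, so a_5 = 4

[8; 59, 9, 2, 10, 4]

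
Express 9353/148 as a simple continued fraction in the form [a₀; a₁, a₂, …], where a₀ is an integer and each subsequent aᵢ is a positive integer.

⌊9353/148⌋ = 63, remainder 29
⌊148/29⌋ = 5, remainder 3
⌊29/3⌋ = 9, remainder 2
⌊3/2⌋ = 1, remainder 1
⌊2/1⌋ = 2, remainder 0

[63; 5, 9, 1, 2]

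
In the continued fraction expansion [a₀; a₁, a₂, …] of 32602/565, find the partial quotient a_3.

Run the Euclidean algorithm, recording each quotient:
32602 ÷ 565 → quotient 57, remainder 397
565 ÷ 397 → quotient 1, remainder 168
397 ÷ 168 → quotient 2, remainder 61
168 ÷ 61 → quotient 2, remainder 46

2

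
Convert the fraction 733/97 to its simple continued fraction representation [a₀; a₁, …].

[7; 1, 1, 3, 1, 10]

733 = 7·97 + 54, so a_0 = 7
97 = 1·54 + 43, so a_1 = 1
54 = 1·43 + 11, so a_2 = 1
43 = 3·11 + 10, so a_3 = 3
11 = 1·10 + 1, so a_4 = 1
10 = 10·1 + 0, so a_5 = 10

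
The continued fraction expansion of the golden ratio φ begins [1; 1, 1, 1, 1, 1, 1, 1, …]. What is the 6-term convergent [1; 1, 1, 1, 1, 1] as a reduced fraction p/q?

13/8

a_0 = 1: 1/1
a_1 = 1: 2/1
a_2 = 1: 3/2
a_3 = 1: 5/3
a_4 = 1: 8/5
a_5 = 1: 13/8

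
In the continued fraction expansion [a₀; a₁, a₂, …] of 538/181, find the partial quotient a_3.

538 ÷ 181 → quotient 2, remainder 176
181 ÷ 176 → quotient 1, remainder 5
176 ÷ 5 → quotient 35, remainder 1
5 ÷ 1 → quotient 5, remainder 0

5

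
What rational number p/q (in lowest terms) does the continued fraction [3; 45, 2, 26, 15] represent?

109565/36256

a_0 = 3: 3/1
a_1 = 45: 136/45
a_2 = 2: 275/91
a_3 = 26: 7286/2411
a_4 = 15: 109565/36256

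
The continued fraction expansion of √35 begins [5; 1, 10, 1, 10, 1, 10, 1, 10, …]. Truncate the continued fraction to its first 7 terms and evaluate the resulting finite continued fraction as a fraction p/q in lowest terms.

9235/1561

Work from the innermost term outward:
Start with 10.
1 + 1/(10/1) = 1 + 1/10 = 11/10
10 + 1/(11/10) = 10 + 10/11 = 120/11
1 + 1/(120/11) = 1 + 11/120 = 131/120
10 + 1/(131/120) = 10 + 120/131 = 1430/131
1 + 1/(1430/131) = 1 + 131/1430 = 1561/1430
5 + 1/(1561/1430) = 5 + 1430/1561 = 9235/1561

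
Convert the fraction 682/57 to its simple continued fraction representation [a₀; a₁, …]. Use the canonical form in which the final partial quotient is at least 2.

682 = 11·57 + 55, so a_0 = 11
57 = 1·55 + 2, so a_1 = 1
55 = 27·2 + 1, so a_2 = 27
2 = 2·1 + 0, so a_3 = 2

[11; 1, 27, 2]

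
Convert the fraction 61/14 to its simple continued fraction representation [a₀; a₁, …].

[4; 2, 1, 4]

61 ÷ 14 → quotient 4, remainder 5
14 ÷ 5 → quotient 2, remainder 4
5 ÷ 4 → quotient 1, remainder 1
4 ÷ 1 → quotient 4, remainder 0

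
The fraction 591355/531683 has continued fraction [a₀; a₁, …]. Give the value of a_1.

8

Apply division with remainder until the remainder is 0:
591355 ÷ 531683 → quotient 1, remainder 59672
531683 ÷ 59672 → quotient 8, remainder 54307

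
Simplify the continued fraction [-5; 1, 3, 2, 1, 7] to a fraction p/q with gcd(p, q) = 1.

Work from the innermost term outward:
Start with 7.
1 + 1/(7/1) = 1 + 1/7 = 8/7
2 + 1/(8/7) = 2 + 7/8 = 23/8
3 + 1/(23/8) = 3 + 8/23 = 77/23
1 + 1/(77/23) = 1 + 23/77 = 100/77
-5 + 1/(100/77) = -5 + 77/100 = -423/100

-423/100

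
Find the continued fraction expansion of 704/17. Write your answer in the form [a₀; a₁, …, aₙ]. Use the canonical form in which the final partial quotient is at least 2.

[41; 2, 2, 3]

⌊704/17⌋ = 41, remainder 7
⌊17/7⌋ = 2, remainder 3
⌊7/3⌋ = 2, remainder 1
⌊3/1⌋ = 3, remainder 0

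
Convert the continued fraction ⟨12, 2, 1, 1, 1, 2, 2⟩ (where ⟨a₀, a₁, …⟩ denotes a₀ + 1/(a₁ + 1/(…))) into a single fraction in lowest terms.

a_0 = 12: 12/1
a_1 = 2: 25/2
a_2 = 1: 37/3
a_3 = 1: 62/5
a_4 = 1: 99/8
a_5 = 2: 260/21
a_6 = 2: 619/50

619/50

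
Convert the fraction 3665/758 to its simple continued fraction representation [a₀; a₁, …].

⌊3665/758⌋ = 4, remainder 633
⌊758/633⌋ = 1, remainder 125
⌊633/125⌋ = 5, remainder 8
⌊125/8⌋ = 15, remainder 5
⌊8/5⌋ = 1, remainder 3
⌊5/3⌋ = 1, remainder 2
⌊3/2⌋ = 1, remainder 1
⌊2/1⌋ = 2, remainder 0

[4; 1, 5, 15, 1, 1, 1, 2]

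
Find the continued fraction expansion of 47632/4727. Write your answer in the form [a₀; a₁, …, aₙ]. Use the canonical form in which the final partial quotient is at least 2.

Apply division with remainder until the remainder is 0:
47632 ÷ 4727 → quotient 10, remainder 362
4727 ÷ 362 → quotient 13, remainder 21
362 ÷ 21 → quotient 17, remainder 5
21 ÷ 5 → quotient 4, remainder 1
5 ÷ 1 → quotient 5, remainder 0

[10; 13, 17, 4, 5]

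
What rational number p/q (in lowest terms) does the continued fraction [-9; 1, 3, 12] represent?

Start with 12.
3 + 1/(12/1) = 3 + 1/12 = 37/12
1 + 1/(37/12) = 1 + 12/37 = 49/37
-9 + 1/(49/37) = -9 + 37/49 = -404/49

-404/49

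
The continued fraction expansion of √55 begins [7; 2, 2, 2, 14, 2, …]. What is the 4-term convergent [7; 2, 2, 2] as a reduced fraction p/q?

a_0 = 7: 7/1
a_1 = 2: 15/2
a_2 = 2: 37/5
a_3 = 2: 89/12

89/12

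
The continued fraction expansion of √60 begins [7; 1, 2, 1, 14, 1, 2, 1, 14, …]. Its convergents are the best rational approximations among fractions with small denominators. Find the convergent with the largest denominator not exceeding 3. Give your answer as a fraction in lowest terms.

a_0 = 7: 7/1  (≤ bound)
a_1 = 1: 8/1  (≤ bound)
a_2 = 2: 23/3  (≤ bound)
a_3 = 1: 31/4  (> 3, stop)

23/3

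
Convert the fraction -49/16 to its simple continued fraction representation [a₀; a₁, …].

-49 ÷ 16 → quotient -4, remainder 15
16 ÷ 15 → quotient 1, remainder 1
15 ÷ 1 → quotient 15, remainder 0

[-4; 1, 15]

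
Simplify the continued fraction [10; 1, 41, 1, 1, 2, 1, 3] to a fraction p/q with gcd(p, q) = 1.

12151/1107

Compute successive convergents:
a_0 = 10: 10/1
a_1 = 1: 11/1
a_2 = 41: 461/42
a_3 = 1: 472/43
a_4 = 1: 933/85
a_5 = 2: 2338/213
a_6 = 1: 3271/298
a_7 = 3: 12151/1107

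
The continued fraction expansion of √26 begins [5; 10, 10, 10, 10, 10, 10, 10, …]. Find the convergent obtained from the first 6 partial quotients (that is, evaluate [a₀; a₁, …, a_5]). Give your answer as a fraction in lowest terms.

530451/104030

Start with 10.
10 + 1/(10/1) = 10 + 1/10 = 101/10
10 + 1/(101/10) = 10 + 10/101 = 1020/101
10 + 1/(1020/101) = 10 + 101/1020 = 10301/1020
10 + 1/(10301/1020) = 10 + 1020/10301 = 104030/10301
5 + 1/(104030/10301) = 5 + 10301/104030 = 530451/104030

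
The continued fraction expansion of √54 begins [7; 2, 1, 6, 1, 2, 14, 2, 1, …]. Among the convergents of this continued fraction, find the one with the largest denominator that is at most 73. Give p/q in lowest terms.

a_0 = 7: 7/1  (≤ bound)
a_1 = 2: 15/2  (≤ bound)
a_2 = 1: 22/3  (≤ bound)
a_3 = 6: 147/20  (≤ bound)
a_4 = 1: 169/23  (≤ bound)
a_5 = 2: 485/66  (≤ bound)
a_6 = 14: 6959/947  (> 73, stop)

485/66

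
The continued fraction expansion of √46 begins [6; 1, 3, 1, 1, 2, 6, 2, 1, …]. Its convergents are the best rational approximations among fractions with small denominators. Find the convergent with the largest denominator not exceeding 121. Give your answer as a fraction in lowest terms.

156/23

List convergents until the denominator exceeds the bound:
a_0 = 6: 6/1  (≤ bound)
a_1 = 1: 7/1  (≤ bound)
a_2 = 3: 27/4  (≤ bound)
a_3 = 1: 34/5  (≤ bound)
a_4 = 1: 61/9  (≤ bound)
a_5 = 2: 156/23  (≤ bound)
a_6 = 6: 997/147  (> 121, stop)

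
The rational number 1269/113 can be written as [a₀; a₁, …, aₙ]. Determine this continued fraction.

[11; 4, 2, 1, 8]

⌊1269/113⌋ = 11, remainder 26
⌊113/26⌋ = 4, remainder 9
⌊26/9⌋ = 2, remainder 8
⌊9/8⌋ = 1, remainder 1
⌊8/1⌋ = 8, remainder 0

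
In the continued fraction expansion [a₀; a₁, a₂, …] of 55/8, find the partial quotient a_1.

55 ÷ 8 → quotient 6, remainder 7
8 ÷ 7 → quotient 1, remainder 1

1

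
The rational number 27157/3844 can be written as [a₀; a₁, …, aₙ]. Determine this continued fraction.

[7; 15, 2, 3, 1, 1, 15]

27157 ÷ 3844 → quotient 7, remainder 249
3844 ÷ 249 → quotient 15, remainder 109
249 ÷ 109 → quotient 2, remainder 31
109 ÷ 31 → quotient 3, remainder 16
31 ÷ 16 → quotient 1, remainder 15
16 ÷ 15 → quotient 1, remainder 1
15 ÷ 1 → quotient 15, remainder 0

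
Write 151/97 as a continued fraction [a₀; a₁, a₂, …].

[1; 1, 1, 3, 1, 10]

151 ÷ 97 → quotient 1, remainder 54
97 ÷ 54 → quotient 1, remainder 43
54 ÷ 43 → quotient 1, remainder 11
43 ÷ 11 → quotient 3, remainder 10
11 ÷ 10 → quotient 1, remainder 1
10 ÷ 1 → quotient 10, remainder 0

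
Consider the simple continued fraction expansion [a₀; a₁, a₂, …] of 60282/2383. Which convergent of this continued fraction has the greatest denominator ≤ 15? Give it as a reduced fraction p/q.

List convergents until the denominator exceeds the bound:
a_0 = 25: 25/1  (≤ bound)
a_1 = 3: 76/3  (≤ bound)
a_2 = 2: 177/7  (≤ bound)
a_3 = 1: 253/10  (≤ bound)
a_4 = 2: 683/27  (> 15, stop)

253/10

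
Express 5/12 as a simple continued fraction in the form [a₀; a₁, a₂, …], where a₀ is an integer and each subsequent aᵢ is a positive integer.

Apply division with remainder until the remainder is 0:
5 ÷ 12 → quotient 0, remainder 5
12 ÷ 5 → quotient 2, remainder 2
5 ÷ 2 → quotient 2, remainder 1
2 ÷ 1 → quotient 2, remainder 0

[0; 2, 2, 2]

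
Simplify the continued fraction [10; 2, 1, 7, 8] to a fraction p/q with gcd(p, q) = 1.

Collapse the nested fraction from the inside out:
Start with 8.
7 + 1/(8/1) = 7 + 1/8 = 57/8
1 + 1/(57/8) = 1 + 8/57 = 65/57
2 + 1/(65/57) = 2 + 57/65 = 187/65
10 + 1/(187/65) = 10 + 65/187 = 1935/187

1935/187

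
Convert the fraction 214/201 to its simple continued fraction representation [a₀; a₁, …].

214 = 1·201 + 13, so a_0 = 1
201 = 15·13 + 6, so a_1 = 15
13 = 2·6 + 1, so a_2 = 2
6 = 6·1 + 0, so a_3 = 6

[1; 15, 2, 6]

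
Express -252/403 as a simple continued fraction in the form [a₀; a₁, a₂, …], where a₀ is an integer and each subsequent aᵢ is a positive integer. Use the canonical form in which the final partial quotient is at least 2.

-252 = -1·403 + 151, so a_0 = -1
403 = 2·151 + 101, so a_1 = 2
151 = 1·101 + 50, so a_2 = 1
101 = 2·50 + 1, so a_3 = 2
50 = 50·1 + 0, so a_4 = 50

[-1; 2, 1, 2, 50]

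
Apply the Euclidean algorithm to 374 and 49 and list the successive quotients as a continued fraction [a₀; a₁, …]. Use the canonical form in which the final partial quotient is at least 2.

[7; 1, 1, 1, 2, 1, 1, 2]

Run the Euclidean algorithm, recording each quotient:
⌊374/49⌋ = 7, remainder 31
⌊49/31⌋ = 1, remainder 18
⌊31/18⌋ = 1, remainder 13
⌊18/13⌋ = 1, remainder 5
⌊13/5⌋ = 2, remainder 3
⌊5/3⌋ = 1, remainder 2
⌊3/2⌋ = 1, remainder 1
⌊2/1⌋ = 2, remainder 0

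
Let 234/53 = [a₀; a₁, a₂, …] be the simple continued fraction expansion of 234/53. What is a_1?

2

234 ÷ 53 → quotient 4, remainder 22
53 ÷ 22 → quotient 2, remainder 9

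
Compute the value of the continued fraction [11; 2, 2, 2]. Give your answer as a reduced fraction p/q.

Start with 2.
2 + 1/(2/1) = 2 + 1/2 = 5/2
2 + 1/(5/2) = 2 + 2/5 = 12/5
11 + 1/(12/5) = 11 + 5/12 = 137/12

137/12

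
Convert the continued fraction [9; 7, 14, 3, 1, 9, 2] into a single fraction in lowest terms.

75554/8265

Collapse the nested fraction from the inside out:
Start with 2.
9 + 1/(2/1) = 9 + 1/2 = 19/2
1 + 1/(19/2) = 1 + 2/19 = 21/19
3 + 1/(21/19) = 3 + 19/21 = 82/21
14 + 1/(82/21) = 14 + 21/82 = 1169/82
7 + 1/(1169/82) = 7 + 82/1169 = 8265/1169
9 + 1/(8265/1169) = 9 + 1169/8265 = 75554/8265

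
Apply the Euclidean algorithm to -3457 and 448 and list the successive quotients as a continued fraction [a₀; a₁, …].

[-8; 3, 1, 1, 8, 1, 1, 3]

-3457 ÷ 448 → quotient -8, remainder 127
448 ÷ 127 → quotient 3, remainder 67
127 ÷ 67 → quotient 1, remainder 60
67 ÷ 60 → quotient 1, remainder 7
60 ÷ 7 → quotient 8, remainder 4
7 ÷ 4 → quotient 1, remainder 3
4 ÷ 3 → quotient 1, remainder 1
3 ÷ 1 → quotient 3, remainder 0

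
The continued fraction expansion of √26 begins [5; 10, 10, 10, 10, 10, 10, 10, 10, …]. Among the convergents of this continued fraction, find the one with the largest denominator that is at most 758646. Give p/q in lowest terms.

a_0 = 5: 5/1  (≤ bound)
a_1 = 10: 51/10  (≤ bound)
a_2 = 10: 515/101  (≤ bound)
a_3 = 10: 5201/1020  (≤ bound)
a_4 = 10: 52525/10301  (≤ bound)
a_5 = 10: 530451/104030  (≤ bound)
a_6 = 10: 5357035/1050601  (> 758646, stop)

530451/104030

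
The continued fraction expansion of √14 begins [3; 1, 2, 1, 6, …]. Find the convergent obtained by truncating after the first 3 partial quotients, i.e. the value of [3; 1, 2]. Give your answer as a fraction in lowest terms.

11/3

Collapse the nested fraction from the inside out:
Start with 2.
1 + 1/(2/1) = 1 + 1/2 = 3/2
3 + 1/(3/2) = 3 + 2/3 = 11/3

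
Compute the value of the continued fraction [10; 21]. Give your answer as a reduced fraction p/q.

Build up convergents one term at a time:
a_0 = 10: 10/1
a_1 = 21: 211/21

211/21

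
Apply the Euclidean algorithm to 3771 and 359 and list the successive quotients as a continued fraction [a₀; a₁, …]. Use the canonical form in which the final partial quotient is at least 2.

[10; 1, 1, 59, 3]

3771 ÷ 359 → quotient 10, remainder 181
359 ÷ 181 → quotient 1, remainder 178
181 ÷ 178 → quotient 1, remainder 3
178 ÷ 3 → quotient 59, remainder 1
3 ÷ 1 → quotient 3, remainder 0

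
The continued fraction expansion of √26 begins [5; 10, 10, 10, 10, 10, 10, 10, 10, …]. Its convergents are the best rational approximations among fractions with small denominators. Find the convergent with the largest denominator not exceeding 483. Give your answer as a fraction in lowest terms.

515/101

List convergents until the denominator exceeds the bound:
a_0 = 5: 5/1  (≤ bound)
a_1 = 10: 51/10  (≤ bound)
a_2 = 10: 515/101  (≤ bound)
a_3 = 10: 5201/1020  (> 483, stop)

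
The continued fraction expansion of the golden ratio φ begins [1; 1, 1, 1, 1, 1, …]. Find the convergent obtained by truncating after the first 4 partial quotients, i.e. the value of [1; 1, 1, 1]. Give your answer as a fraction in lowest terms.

5/3

Build up convergents one term at a time:
a_0 = 1: 1/1
a_1 = 1: 2/1
a_2 = 1: 3/2
a_3 = 1: 5/3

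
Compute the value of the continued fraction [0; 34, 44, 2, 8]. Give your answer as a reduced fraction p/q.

Use the convergent recurrence hₖ = aₖ·hₖ₋₁ + hₖ₋₂ (and likewise for the denominators kₖ):
a_0 = 0: 0/1
a_1 = 34: 1/34
a_2 = 44: 44/1497
a_3 = 2: 89/3028
a_4 = 8: 756/25721

756/25721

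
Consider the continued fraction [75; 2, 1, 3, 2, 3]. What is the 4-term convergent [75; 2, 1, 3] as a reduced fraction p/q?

829/11

Start with 3.
1 + 1/(3/1) = 1 + 1/3 = 4/3
2 + 1/(4/3) = 2 + 3/4 = 11/4
75 + 1/(11/4) = 75 + 4/11 = 829/11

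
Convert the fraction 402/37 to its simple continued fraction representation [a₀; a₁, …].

⌊402/37⌋ = 10, remainder 32
⌊37/32⌋ = 1, remainder 5
⌊32/5⌋ = 6, remainder 2
⌊5/2⌋ = 2, remainder 1
⌊2/1⌋ = 2, remainder 0

[10; 1, 6, 2, 2]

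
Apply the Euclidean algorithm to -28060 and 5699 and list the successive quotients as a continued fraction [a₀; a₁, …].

[-5; 13, 9, 1, 7, 1, 4]

-28060 = -5·5699 + 435, so a_0 = -5
5699 = 13·435 + 44, so a_1 = 13
435 = 9·44 + 39, so a_2 = 9
44 = 1·39 + 5, so a_3 = 1
39 = 7·5 + 4, so a_4 = 7
5 = 1·4 + 1, so a_5 = 1
4 = 4·1 + 0, so a_6 = 4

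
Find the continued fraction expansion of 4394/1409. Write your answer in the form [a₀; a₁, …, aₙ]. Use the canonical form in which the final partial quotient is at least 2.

[3; 8, 2, 3, 2, 10]

4394 ÷ 1409 → quotient 3, remainder 167
1409 ÷ 167 → quotient 8, remainder 73
167 ÷ 73 → quotient 2, remainder 21
73 ÷ 21 → quotient 3, remainder 10
21 ÷ 10 → quotient 2, remainder 1
10 ÷ 1 → quotient 10, remainder 0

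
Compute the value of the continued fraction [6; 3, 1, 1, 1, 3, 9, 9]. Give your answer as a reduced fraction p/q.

a_0 = 6: 6/1
a_1 = 3: 19/3
a_2 = 1: 25/4
a_3 = 1: 44/7
a_4 = 1: 69/11
a_5 = 3: 251/40
a_6 = 9: 2328/371
a_7 = 9: 21203/3379

21203/3379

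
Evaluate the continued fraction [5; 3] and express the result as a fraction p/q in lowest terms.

Starting at the tail and folding back:
Start with 3.
5 + 1/(3/1) = 5 + 1/3 = 16/3

16/3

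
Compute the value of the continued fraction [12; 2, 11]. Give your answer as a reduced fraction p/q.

287/23

a_0 = 12: 12/1
a_1 = 2: 25/2
a_2 = 11: 287/23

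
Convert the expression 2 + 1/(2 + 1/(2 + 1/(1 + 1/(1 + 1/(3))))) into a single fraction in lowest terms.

Starting at the tail and folding back:
Start with 3.
1 + 1/(3/1) = 1 + 1/3 = 4/3
1 + 1/(4/3) = 1 + 3/4 = 7/4
2 + 1/(7/4) = 2 + 4/7 = 18/7
2 + 1/(18/7) = 2 + 7/18 = 43/18
2 + 1/(43/18) = 2 + 18/43 = 104/43

104/43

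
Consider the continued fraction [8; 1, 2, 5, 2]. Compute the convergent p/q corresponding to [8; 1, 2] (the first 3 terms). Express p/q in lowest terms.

26/3

Collapse the nested fraction from the inside out:
Start with 2.
1 + 1/(2/1) = 1 + 1/2 = 3/2
8 + 1/(3/2) = 8 + 2/3 = 26/3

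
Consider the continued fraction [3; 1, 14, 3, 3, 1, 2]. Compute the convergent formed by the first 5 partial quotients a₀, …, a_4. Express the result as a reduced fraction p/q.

602/153

Collapse the nested fraction from the inside out:
Start with 3.
3 + 1/(3/1) = 3 + 1/3 = 10/3
14 + 1/(10/3) = 14 + 3/10 = 143/10
1 + 1/(143/10) = 1 + 10/143 = 153/143
3 + 1/(153/143) = 3 + 143/153 = 602/153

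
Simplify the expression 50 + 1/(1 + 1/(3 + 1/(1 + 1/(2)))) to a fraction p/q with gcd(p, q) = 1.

711/14

a_0 = 50: 50/1
a_1 = 1: 51/1
a_2 = 3: 203/4
a_3 = 1: 254/5
a_4 = 2: 711/14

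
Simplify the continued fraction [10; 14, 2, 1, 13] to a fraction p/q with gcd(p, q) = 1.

a_0 = 10: 10/1
a_1 = 14: 141/14
a_2 = 2: 292/29
a_3 = 1: 433/43
a_4 = 13: 5921/588

5921/588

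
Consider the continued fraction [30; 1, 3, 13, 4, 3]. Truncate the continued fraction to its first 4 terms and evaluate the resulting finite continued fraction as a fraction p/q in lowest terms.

a_0 = 30: 30/1
a_1 = 1: 31/1
a_2 = 3: 123/4
a_3 = 13: 1630/53

1630/53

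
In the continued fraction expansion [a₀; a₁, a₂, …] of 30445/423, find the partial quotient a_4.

5

30445 = 71·423 + 412, so a_0 = 71
423 = 1·412 + 11, so a_1 = 1
412 = 37·11 + 5, so a_2 = 37
11 = 2·5 + 1, so a_3 = 2
5 = 5·1 + 0, so a_4 = 5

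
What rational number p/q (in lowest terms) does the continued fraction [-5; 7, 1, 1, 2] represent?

Start with 2.
1 + 1/(2/1) = 1 + 1/2 = 3/2
1 + 1/(3/2) = 1 + 2/3 = 5/3
7 + 1/(5/3) = 7 + 3/5 = 38/5
-5 + 1/(38/5) = -5 + 5/38 = -185/38

-185/38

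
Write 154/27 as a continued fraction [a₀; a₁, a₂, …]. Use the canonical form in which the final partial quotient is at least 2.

Repeatedly divide and take the remainder:
154 = 5·27 + 19, so a_0 = 5
27 = 1·19 + 8, so a_1 = 1
19 = 2·8 + 3, so a_2 = 2
8 = 2·3 + 2, so a_3 = 2
3 = 1·2 + 1, so a_4 = 1
2 = 2·1 + 0, so a_5 = 2

[5; 1, 2, 2, 1, 2]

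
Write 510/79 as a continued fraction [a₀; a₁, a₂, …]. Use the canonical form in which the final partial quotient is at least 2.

⌊510/79⌋ = 6, remainder 36
⌊79/36⌋ = 2, remainder 7
⌊36/7⌋ = 5, remainder 1
⌊7/1⌋ = 7, remainder 0

[6; 2, 5, 7]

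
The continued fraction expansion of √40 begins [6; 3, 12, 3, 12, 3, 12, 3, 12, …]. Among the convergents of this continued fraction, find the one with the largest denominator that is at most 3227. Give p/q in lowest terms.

8886/1405

List convergents until the denominator exceeds the bound:
a_0 = 6: 6/1  (≤ bound)
a_1 = 3: 19/3  (≤ bound)
a_2 = 12: 234/37  (≤ bound)
a_3 = 3: 721/114  (≤ bound)
a_4 = 12: 8886/1405  (≤ bound)
a_5 = 3: 27379/4329  (> 3227, stop)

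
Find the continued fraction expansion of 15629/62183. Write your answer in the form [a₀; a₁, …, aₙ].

⌊15629/62183⌋ = 0, remainder 15629
⌊62183/15629⌋ = 3, remainder 15296
⌊15629/15296⌋ = 1, remainder 333
⌊15296/333⌋ = 45, remainder 311
⌊333/311⌋ = 1, remainder 22
⌊311/22⌋ = 14, remainder 3
⌊22/3⌋ = 7, remainder 1
⌊3/1⌋ = 3, remainder 0

[0; 3, 1, 45, 1, 14, 7, 3]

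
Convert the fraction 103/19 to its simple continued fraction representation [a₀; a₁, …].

103 = 5·19 + 8, so a_0 = 5
19 = 2·8 + 3, so a_1 = 2
8 = 2·3 + 2, so a_2 = 2
3 = 1·2 + 1, so a_3 = 1
2 = 2·1 + 0, so a_4 = 2

[5; 2, 2, 1, 2]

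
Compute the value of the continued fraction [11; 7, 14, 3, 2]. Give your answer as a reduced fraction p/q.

7877/707

a_0 = 11: 11/1
a_1 = 7: 78/7
a_2 = 14: 1103/99
a_3 = 3: 3387/304
a_4 = 2: 7877/707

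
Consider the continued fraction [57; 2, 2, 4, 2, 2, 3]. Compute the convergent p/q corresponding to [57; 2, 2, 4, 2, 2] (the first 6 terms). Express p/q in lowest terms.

Starting at the tail and folding back:
Start with 2.
2 + 1/(2/1) = 2 + 1/2 = 5/2
4 + 1/(5/2) = 4 + 2/5 = 22/5
2 + 1/(22/5) = 2 + 5/22 = 49/22
2 + 1/(49/22) = 2 + 22/49 = 120/49
57 + 1/(120/49) = 57 + 49/120 = 6889/120

6889/120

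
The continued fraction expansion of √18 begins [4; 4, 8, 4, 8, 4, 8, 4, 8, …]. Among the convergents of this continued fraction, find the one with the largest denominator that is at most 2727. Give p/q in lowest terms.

4756/1121

a_0 = 4: 4/1  (≤ bound)
a_1 = 4: 17/4  (≤ bound)
a_2 = 8: 140/33  (≤ bound)
a_3 = 4: 577/136  (≤ bound)
a_4 = 8: 4756/1121  (≤ bound)
a_5 = 4: 19601/4620  (> 2727, stop)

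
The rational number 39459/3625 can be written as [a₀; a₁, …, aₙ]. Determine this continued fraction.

[10; 1, 7, 1, 2, 2, 59]

Repeatedly divide and take the remainder:
⌊39459/3625⌋ = 10, remainder 3209
⌊3625/3209⌋ = 1, remainder 416
⌊3209/416⌋ = 7, remainder 297
⌊416/297⌋ = 1, remainder 119
⌊297/119⌋ = 2, remainder 59
⌊119/59⌋ = 2, remainder 1
⌊59/1⌋ = 59, remainder 0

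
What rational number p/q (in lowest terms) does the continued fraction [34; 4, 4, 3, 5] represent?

9997/292

Start with 5.
3 + 1/(5/1) = 3 + 1/5 = 16/5
4 + 1/(16/5) = 4 + 5/16 = 69/16
4 + 1/(69/16) = 4 + 16/69 = 292/69
34 + 1/(292/69) = 34 + 69/292 = 9997/292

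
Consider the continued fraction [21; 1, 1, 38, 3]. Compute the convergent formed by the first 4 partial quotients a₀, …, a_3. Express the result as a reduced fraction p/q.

1656/77

Work from the innermost term outward:
Start with 38.
1 + 1/(38/1) = 1 + 1/38 = 39/38
1 + 1/(39/38) = 1 + 38/39 = 77/39
21 + 1/(77/39) = 21 + 39/77 = 1656/77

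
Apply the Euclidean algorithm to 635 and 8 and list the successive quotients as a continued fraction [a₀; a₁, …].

Repeatedly divide and take the remainder:
⌊635/8⌋ = 79, remainder 3
⌊8/3⌋ = 2, remainder 2
⌊3/2⌋ = 1, remainder 1
⌊2/1⌋ = 2, remainder 0

[79; 2, 1, 2]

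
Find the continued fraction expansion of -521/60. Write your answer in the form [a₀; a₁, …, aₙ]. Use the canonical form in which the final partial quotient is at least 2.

[-9; 3, 6, 3]

⌊-521/60⌋ = -9, remainder 19
⌊60/19⌋ = 3, remainder 3
⌊19/3⌋ = 6, remainder 1
⌊3/1⌋ = 3, remainder 0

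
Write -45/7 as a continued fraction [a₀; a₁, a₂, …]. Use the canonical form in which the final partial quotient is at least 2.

[-7; 1, 1, 3]

Apply division with remainder until the remainder is 0:
-45 ÷ 7 → quotient -7, remainder 4
7 ÷ 4 → quotient 1, remainder 3
4 ÷ 3 → quotient 1, remainder 1
3 ÷ 1 → quotient 3, remainder 0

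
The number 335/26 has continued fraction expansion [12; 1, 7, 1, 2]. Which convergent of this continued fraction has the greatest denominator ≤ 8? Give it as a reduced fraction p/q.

103/8

a_0 = 12: 12/1  (≤ bound)
a_1 = 1: 13/1  (≤ bound)
a_2 = 7: 103/8  (≤ bound)
a_3 = 1: 116/9  (> 8, stop)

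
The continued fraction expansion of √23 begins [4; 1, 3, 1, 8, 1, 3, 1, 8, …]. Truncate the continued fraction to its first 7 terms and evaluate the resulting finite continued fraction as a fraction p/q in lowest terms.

916/191

a_0 = 4: 4/1
a_1 = 1: 5/1
a_2 = 3: 19/4
a_3 = 1: 24/5
a_4 = 8: 211/44
a_5 = 1: 235/49
a_6 = 3: 916/191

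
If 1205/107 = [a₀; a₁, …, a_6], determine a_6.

2

⌊1205/107⌋ = 11, remainder 28
⌊107/28⌋ = 3, remainder 23
⌊28/23⌋ = 1, remainder 5
⌊23/5⌋ = 4, remainder 3
⌊5/3⌋ = 1, remainder 2
⌊3/2⌋ = 1, remainder 1
⌊2/1⌋ = 2, remainder 0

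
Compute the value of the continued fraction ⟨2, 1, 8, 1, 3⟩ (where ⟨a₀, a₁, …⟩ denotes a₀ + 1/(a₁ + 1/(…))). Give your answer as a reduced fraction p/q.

Use the convergent recurrence hₖ = aₖ·hₖ₋₁ + hₖ₋₂ (and likewise for the denominators kₖ):
a_0 = 2: 2/1
a_1 = 1: 3/1
a_2 = 8: 26/9
a_3 = 1: 29/10
a_4 = 3: 113/39

113/39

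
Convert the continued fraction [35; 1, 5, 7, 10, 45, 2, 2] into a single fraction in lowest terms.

3554580/99187

a_0 = 35: 35/1
a_1 = 1: 36/1
a_2 = 5: 215/6
a_3 = 7: 1541/43
a_4 = 10: 15625/436
a_5 = 45: 704666/19663
a_6 = 2: 1424957/39762
a_7 = 2: 3554580/99187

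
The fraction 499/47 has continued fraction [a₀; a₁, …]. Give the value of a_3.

Apply division with remainder until the remainder is 0:
499 = 10·47 + 29, so a_0 = 10
47 = 1·29 + 18, so a_1 = 1
29 = 1·18 + 11, so a_2 = 1
18 = 1·11 + 7, so a_3 = 1

1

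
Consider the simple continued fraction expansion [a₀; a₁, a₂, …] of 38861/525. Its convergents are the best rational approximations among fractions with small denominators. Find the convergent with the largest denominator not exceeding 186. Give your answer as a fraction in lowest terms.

10585/143

List convergents until the denominator exceeds the bound:
a_0 = 74: 74/1  (≤ bound)
a_1 = 47: 3479/47  (≤ bound)
a_2 = 1: 3553/48  (≤ bound)
a_3 = 2: 10585/143  (≤ bound)
a_4 = 1: 14138/191  (> 186, stop)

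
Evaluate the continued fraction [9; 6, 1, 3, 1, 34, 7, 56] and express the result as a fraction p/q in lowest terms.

4270069/466823

a_0 = 9: 9/1
a_1 = 6: 55/6
a_2 = 1: 64/7
a_3 = 3: 247/27
a_4 = 1: 311/34
a_5 = 34: 10821/1183
a_6 = 7: 76058/8315
a_7 = 56: 4270069/466823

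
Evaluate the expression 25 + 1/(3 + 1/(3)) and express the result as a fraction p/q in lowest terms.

253/10

Start with 3.
3 + 1/(3/1) = 3 + 1/3 = 10/3
25 + 1/(10/3) = 25 + 3/10 = 253/10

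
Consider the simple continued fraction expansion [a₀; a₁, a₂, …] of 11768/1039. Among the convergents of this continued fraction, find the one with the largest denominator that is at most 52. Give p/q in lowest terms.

521/46

a_0 = 11: 11/1  (≤ bound)
a_1 = 3: 34/3  (≤ bound)
a_2 = 15: 521/46  (≤ bound)
a_3 = 2: 1076/95  (> 52, stop)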